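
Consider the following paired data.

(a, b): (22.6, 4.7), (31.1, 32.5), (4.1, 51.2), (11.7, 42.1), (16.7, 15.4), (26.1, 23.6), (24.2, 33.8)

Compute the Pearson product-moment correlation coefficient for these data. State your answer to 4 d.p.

n = 7, Σa = 136.5, Σb = 203.3, Σa² = 3177.41, Σb² = 7408.75, Σab = 3510.56
nΣab − ΣaΣb = 24573.92 − 27750.45 = -3176.53
nΣa² − (Σa)² = 22241.87 − 18632.25 = 3609.62; nΣb² − (Σb)² = 51861.25 − 41330.89 = 10530.36
r = -3176.53 / √(3609.62 × 10530.36) = -3176.53 / 6165.2736 ≈ -0.5152

-0.5152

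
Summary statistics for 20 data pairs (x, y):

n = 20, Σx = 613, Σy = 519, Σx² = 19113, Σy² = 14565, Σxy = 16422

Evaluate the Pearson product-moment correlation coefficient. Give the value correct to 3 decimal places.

0.863

r = (nΣxy − ΣxΣy) / √[(nΣx² − (Σx)²)(nΣy² − (Σy)²)]
Numerator: 20×16422 − 613×519 = 10293
Denominator: √[(382260 − 375769)(291300 − 269361)] = √[6491 × 21939] = 11933.4006
r = 10293 / 11933.4006 ≈ 0.863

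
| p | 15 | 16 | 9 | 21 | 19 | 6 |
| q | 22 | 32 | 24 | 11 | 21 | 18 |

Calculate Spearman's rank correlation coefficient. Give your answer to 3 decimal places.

Rank p: 3, 4, 2, 6, 5, 1
Rank q: 4, 6, 5, 1, 3, 2
d = rank(p) − rank(q): -1, -2, -3, 5, 2, -1; Σd² = 44
ρ = 1 − 6Σd² / [n(n²−1)] = 1 − 6×44 / (6×35) = 1 − 264/210 ≈ -0.257

-0.257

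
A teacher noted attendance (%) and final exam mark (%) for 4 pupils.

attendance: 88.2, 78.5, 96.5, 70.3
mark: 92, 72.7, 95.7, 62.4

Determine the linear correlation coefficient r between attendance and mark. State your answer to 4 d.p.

0.9780

n = 4, Σx = 333.5, Σy = 322.8, Σx² = 28195.83, Σy² = 26801.54, Σxy = 27443.12
nΣxy − ΣxΣy = 109772.48 − 107653.8 = 2118.68
nΣx² − (Σx)² = 112783.32 − 111222.25 = 1561.07; nΣy² − (Σy)² = 107206.16 − 104199.84 = 3006.32
r = 2118.68 / √(1561.07 × 3006.32) = 2118.68 / 2166.3508 ≈ 0.9780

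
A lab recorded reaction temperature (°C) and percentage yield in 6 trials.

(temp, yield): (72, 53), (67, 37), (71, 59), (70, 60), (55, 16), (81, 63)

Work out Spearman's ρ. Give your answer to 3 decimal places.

Rank temp: 5, 2, 4, 3, 1, 6
Rank yield: 3, 2, 4, 5, 1, 6
d = rank(temp) − rank(yield): 2, 0, 0, -2, 0, 0; Σd² = 8
ρ = 1 − 6Σd² / [n(n²−1)] = 1 − 6×8 / (6×35) = 1 − 48/210 ≈ 0.771

0.771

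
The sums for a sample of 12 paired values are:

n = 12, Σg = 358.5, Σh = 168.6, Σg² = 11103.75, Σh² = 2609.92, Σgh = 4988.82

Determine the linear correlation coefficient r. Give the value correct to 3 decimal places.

r = (nΣgh − ΣgΣh) / √[(nΣg² − (Σg)²)(nΣh² − (Σh)²)]
Numerator: 12×4988.82 − 358.5×168.6 = -577.26
Denominator: √[(133245 − 128522.25)(31319.04 − 28425.96)] = √[4722.75 × 2893.08] = 3696.3893
r = -577.26 / 3696.3893 ≈ -0.156

-0.156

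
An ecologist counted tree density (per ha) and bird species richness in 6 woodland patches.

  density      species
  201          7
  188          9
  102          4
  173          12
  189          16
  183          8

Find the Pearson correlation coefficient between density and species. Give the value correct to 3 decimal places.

n = 6, Σx = 1036, Σy = 56, Σx² = 185288, Σy² = 610, Σxy = 10071
nΣxy − ΣxΣy = 60426 − 58016 = 2410
nΣx² − (Σx)² = 1111728 − 1073296 = 38432; nΣy² − (Σy)² = 3660 − 3136 = 524
r = 2410 / √(38432 × 524) = 2410 / 4487.5793 ≈ 0.537

0.537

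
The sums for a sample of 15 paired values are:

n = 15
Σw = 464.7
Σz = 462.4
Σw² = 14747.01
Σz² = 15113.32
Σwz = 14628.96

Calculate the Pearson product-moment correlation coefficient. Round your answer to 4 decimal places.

0.5536

r = (nΣwz − ΣwΣz) / √[(nΣw² − (Σw)²)(nΣz² − (Σz)²)]
Numerator: 15×14628.96 − 464.7×462.4 = 4557.12
Denominator: √[(221205.15 − 215946.09)(226699.8 − 213813.76)] = √[5259.06 × 12886.04] = 8232.1600
r = 4557.12 / 8232.1600 ≈ 0.5536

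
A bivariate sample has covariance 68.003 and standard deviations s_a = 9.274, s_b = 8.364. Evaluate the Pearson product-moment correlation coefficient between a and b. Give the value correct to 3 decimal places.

0.877

r = Cov(a,b) / (s_a · s_b) = 68.003 / (9.274 × 8.364)
  = 68.003 / 77.5677 ≈ 0.877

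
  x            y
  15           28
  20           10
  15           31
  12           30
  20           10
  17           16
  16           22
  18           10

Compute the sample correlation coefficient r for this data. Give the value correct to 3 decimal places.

n = 8, Σx = 133, Σy = 157, Σx² = 2263, Σy² = 3685, Σxy = 2449
nΣxy − ΣxΣy = 19592 − 20881 = -1289
nΣx² − (Σx)² = 18104 − 17689 = 415; nΣy² − (Σy)² = 29480 − 24649 = 4831
r = -1289 / √(415 × 4831) = -1289 / 1415.9326 ≈ -0.910

-0.910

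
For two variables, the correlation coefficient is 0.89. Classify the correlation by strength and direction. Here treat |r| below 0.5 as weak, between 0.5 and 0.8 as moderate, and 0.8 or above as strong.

strong positive

r = 0.89 > 0 so the relationship is positive.
|r| = 0.89, which falls in the strong range.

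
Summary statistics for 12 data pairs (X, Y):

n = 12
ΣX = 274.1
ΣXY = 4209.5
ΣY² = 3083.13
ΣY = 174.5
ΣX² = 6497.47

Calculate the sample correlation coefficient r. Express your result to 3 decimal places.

0.622

r = (nΣXY − ΣXΣY) / √[(nΣX² − (ΣX)²)(nΣY² − (ΣY)²)]
Numerator: 12×4209.5 − 274.1×174.5 = 2683.55
Denominator: √[(77969.64 − 75130.81)(36997.56 − 30450.25)] = √[2838.83 × 6547.31] = 4311.2295
r = 2683.55 / 4311.2295 ≈ 0.622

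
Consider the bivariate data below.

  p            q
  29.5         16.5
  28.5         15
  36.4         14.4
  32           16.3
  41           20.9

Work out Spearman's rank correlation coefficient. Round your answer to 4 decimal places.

Rank p: 2, 1, 4, 3, 5
Rank q: 4, 2, 1, 3, 5
d = rank(p) − rank(q): -2, -1, 3, 0, 0; Σd² = 14
ρ = 1 − 6Σd² / [n(n²−1)] = 1 − 6×14 / (5×24) = 1 − 84/120 ≈ 0.3000

0.3000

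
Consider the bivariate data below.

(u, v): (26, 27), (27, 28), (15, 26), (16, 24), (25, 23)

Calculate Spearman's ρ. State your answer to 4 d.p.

Rank u: 4, 5, 1, 2, 3
Rank v: 4, 5, 3, 2, 1
d = rank(u) − rank(v): 0, 0, -2, 0, 2; Σd² = 8
ρ = 1 − 6Σd² / [n(n²−1)] = 1 − 6×8 / (5×24) = 1 − 48/120 ≈ 0.6000

0.6000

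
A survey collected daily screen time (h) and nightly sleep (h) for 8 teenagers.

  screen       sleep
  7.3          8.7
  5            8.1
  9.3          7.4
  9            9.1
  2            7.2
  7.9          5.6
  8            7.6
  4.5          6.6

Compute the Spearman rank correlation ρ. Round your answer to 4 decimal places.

Rank screen: 4, 3, 8, 7, 1, 5, 6, 2
Rank sleep: 7, 6, 4, 8, 3, 1, 5, 2
d = rank(screen) − rank(sleep): -3, -3, 4, -1, -2, 4, 1, 0; Σd² = 56
ρ = 1 − 6Σd² / [n(n²−1)] = 1 − 6×56 / (8×63) = 1 − 336/504 ≈ 0.3333

0.3333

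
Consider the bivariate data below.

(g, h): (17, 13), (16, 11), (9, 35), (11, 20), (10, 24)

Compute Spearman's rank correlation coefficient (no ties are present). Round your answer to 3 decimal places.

-0.900

Rank g: 5, 4, 1, 3, 2
Rank h: 2, 1, 5, 3, 4
d = rank(g) − rank(h): 3, 3, -4, 0, -2; Σd² = 38
ρ = 1 − 6Σd² / [n(n²−1)] = 1 − 6×38 / (5×24) = 1 − 228/120 ≈ -0.900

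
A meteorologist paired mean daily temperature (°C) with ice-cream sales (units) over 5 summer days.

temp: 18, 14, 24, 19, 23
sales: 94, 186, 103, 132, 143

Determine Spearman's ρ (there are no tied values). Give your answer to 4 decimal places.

-0.3000

Rank temp: 2, 1, 5, 3, 4
Rank sales: 1, 5, 2, 3, 4
d = rank(temp) − rank(sales): 1, -4, 3, 0, 0; Σd² = 26
ρ = 1 − 6Σd² / [n(n²−1)] = 1 − 6×26 / (5×24) = 1 − 156/120 ≈ -0.3000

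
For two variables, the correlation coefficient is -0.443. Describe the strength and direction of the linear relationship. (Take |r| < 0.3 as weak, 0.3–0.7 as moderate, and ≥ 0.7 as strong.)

moderate negative

r = -0.443 < 0 so the relationship is negative.
|r| = 0.443, which falls in the moderate range.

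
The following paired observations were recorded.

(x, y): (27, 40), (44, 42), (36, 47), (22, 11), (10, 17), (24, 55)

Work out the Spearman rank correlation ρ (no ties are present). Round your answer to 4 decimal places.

0.5429

Rank x: 4, 6, 5, 2, 1, 3
Rank y: 3, 4, 5, 1, 2, 6
d = rank(x) − rank(y): 1, 2, 0, 1, -1, -3; Σd² = 16
ρ = 1 − 6Σd² / [n(n²−1)] = 1 − 6×16 / (6×35) = 1 − 96/210 ≈ 0.5429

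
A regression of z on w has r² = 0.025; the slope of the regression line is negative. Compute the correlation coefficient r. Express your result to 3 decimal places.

|r| = √0.025 = 0.158
The association is negative, so r = −0.158.

-0.158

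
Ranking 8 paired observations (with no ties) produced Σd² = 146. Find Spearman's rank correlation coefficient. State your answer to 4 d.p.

ρ = 1 − 6Σd² / [n(n²−1)] = 1 − 6×146 / (8×63)
  = 1 − 876/504 = 1 − 1.73810 ≈ -0.7381

-0.7381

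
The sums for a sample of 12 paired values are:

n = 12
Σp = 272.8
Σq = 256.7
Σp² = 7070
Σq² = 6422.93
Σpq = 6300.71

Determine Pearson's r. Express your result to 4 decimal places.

0.5170

r = (nΣpq − ΣpΣq) / √[(nΣp² − (Σp)²)(nΣq² − (Σq)²)]
Numerator: 12×6300.71 − 272.8×256.7 = 5580.76
Denominator: √[(84840 − 74419.84)(77075.16 − 65894.89)] = √[10420.16 × 11180.27] = 10793.5259
r = 5580.76 / 10793.5259 ≈ 0.5170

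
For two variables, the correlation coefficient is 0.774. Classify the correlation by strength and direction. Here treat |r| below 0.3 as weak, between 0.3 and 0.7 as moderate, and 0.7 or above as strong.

strong positive

r = 0.774 > 0 so the relationship is positive.
|r| = 0.774, which falls in the strong range.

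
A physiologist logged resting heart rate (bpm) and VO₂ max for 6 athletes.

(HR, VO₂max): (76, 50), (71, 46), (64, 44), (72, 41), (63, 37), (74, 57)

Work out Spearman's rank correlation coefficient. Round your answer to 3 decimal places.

0.771

Rank HR: 6, 3, 2, 4, 1, 5
Rank VO₂max: 5, 4, 3, 2, 1, 6
d = rank(HR) − rank(VO₂max): 1, -1, -1, 2, 0, -1; Σd² = 8
ρ = 1 − 6Σd² / [n(n²−1)] = 1 − 6×8 / (6×35) = 1 − 48/210 ≈ 0.771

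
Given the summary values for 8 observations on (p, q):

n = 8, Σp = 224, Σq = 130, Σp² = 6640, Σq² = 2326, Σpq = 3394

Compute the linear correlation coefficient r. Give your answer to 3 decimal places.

r = (nΣpq − ΣpΣq) / √[(nΣp² − (Σp)²)(nΣq² − (Σq)²)]
Numerator: 8×3394 − 224×130 = -1968
Denominator: √[(53120 − 50176)(18608 − 16900)] = √[2944 × 1708] = 2242.3987
r = -1968 / 2242.3987 ≈ -0.878

-0.878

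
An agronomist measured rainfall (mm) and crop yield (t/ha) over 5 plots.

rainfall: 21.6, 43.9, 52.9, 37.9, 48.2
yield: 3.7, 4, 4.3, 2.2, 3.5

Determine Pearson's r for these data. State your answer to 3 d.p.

n = 5, Σx = 204.5, Σy = 17.7, Σx² = 8951.83, Σy² = 65.27, Σxy = 735.07
nΣxy − ΣxΣy = 3675.35 − 3619.65 = 55.7
nΣx² − (Σx)² = 44759.15 − 41820.25 = 2938.9; nΣy² − (Σy)² = 326.35 − 313.29 = 13.06
r = 55.7 / √(2938.9 × 13.06) = 55.7 / 195.9133 ≈ 0.284

0.284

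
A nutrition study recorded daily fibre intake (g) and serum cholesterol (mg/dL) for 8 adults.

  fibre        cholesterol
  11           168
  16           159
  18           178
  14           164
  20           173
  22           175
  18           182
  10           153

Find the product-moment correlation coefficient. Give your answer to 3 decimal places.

n = 8, Σx = 129, Σy = 1352, Σx² = 2205, Σy² = 229172, Σxy = 22008
nΣxy − ΣxΣy = 176064 − 174408 = 1656
nΣx² − (Σx)² = 17640 − 16641 = 999; nΣy² − (Σy)² = 1833376 − 1827904 = 5472
r = 1656 / √(999 × 5472) = 1656 / 2338.0607 ≈ 0.708

0.708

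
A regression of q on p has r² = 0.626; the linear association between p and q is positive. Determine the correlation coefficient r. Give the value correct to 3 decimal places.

0.791

|r| = √0.626 = 0.791
The association is positive, so r = 0.791.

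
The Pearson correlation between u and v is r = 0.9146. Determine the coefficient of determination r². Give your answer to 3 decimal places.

0.836

r² = (0.9146)² = 0.836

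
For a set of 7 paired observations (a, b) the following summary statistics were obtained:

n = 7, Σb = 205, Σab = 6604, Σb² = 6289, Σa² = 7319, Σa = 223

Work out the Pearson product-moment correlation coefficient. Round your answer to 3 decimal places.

0.296

r = (nΣab − ΣaΣb) / √[(nΣa² − (Σa)²)(nΣb² − (Σb)²)]
Numerator: 7×6604 − 223×205 = 513
Denominator: √[(51233 − 49729)(44023 − 42025)] = √[1504 × 1998] = 1733.4913
r = 513 / 1733.4913 ≈ 0.296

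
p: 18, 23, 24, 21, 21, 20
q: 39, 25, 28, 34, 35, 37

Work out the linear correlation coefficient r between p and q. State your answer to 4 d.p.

-0.9179

n = 6, Σp = 127, Σq = 198, Σp² = 2711, Σq² = 6680, Σpq = 4138
nΣpq − ΣpΣq = 24828 − 25146 = -318
nΣp² − (Σp)² = 16266 − 16129 = 137; nΣq² − (Σq)² = 40080 − 39204 = 876
r = -318 / √(137 × 876) = -318 / 346.4275 ≈ -0.9179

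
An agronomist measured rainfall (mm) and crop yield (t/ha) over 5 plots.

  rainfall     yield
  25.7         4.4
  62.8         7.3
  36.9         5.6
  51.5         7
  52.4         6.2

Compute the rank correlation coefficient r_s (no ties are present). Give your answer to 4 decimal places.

0.9000

Rank rainfall: 1, 5, 2, 3, 4
Rank yield: 1, 5, 2, 4, 3
d = rank(rainfall) − rank(yield): 0, 0, 0, -1, 1; Σd² = 2
ρ = 1 − 6Σd² / [n(n²−1)] = 1 − 6×2 / (5×24) = 1 − 12/120 ≈ 0.9000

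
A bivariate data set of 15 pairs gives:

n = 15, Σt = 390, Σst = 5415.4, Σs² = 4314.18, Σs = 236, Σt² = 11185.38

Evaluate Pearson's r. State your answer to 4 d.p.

r = (nΣst − ΣsΣt) / √[(nΣs² − (Σs)²)(nΣt² − (Σt)²)]
Numerator: 15×5415.4 − 236×390 = -10809
Denominator: √[(64712.7 − 55696)(167780.7 − 152100)] = √[9016.7 × 15680.7] = 11890.6757
r = -10809 / 11890.6757 ≈ -0.9090

-0.9090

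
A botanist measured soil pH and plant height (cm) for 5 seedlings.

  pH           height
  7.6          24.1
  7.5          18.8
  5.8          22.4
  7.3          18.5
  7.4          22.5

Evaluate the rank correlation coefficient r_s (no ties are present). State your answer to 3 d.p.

Rank pH: 5, 4, 1, 2, 3
Rank height: 5, 2, 3, 1, 4
d = rank(pH) − rank(height): 0, 2, -2, 1, -1; Σd² = 10
ρ = 1 − 6Σd² / [n(n²−1)] = 1 − 6×10 / (5×24) = 1 − 60/120 ≈ 0.500

0.500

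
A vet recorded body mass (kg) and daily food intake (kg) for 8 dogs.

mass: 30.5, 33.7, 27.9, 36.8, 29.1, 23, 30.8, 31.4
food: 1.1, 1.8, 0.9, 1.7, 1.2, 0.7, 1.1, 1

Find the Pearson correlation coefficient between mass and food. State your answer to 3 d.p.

0.868

n = 8, Σx = 243.2, Σy = 9.5, Σx² = 7509, Σy² = 12.29, Σxy = 298.18
nΣxy − ΣxΣy = 2385.44 − 2310.4 = 75.04
nΣx² − (Σx)² = 60072 − 59146.24 = 925.76; nΣy² − (Σy)² = 98.32 − 90.25 = 8.07
r = 75.04 / √(925.76 × 8.07) = 75.04 / 86.4343 ≈ 0.868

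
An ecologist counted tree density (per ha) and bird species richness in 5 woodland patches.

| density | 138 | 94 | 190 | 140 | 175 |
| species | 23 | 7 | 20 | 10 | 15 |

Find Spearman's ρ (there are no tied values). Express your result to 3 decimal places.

Rank density: 2, 1, 5, 3, 4
Rank species: 5, 1, 4, 2, 3
d = rank(density) − rank(species): -3, 0, 1, 1, 1; Σd² = 12
ρ = 1 − 6Σd² / [n(n²−1)] = 1 − 6×12 / (5×24) = 1 − 72/120 ≈ 0.400

0.400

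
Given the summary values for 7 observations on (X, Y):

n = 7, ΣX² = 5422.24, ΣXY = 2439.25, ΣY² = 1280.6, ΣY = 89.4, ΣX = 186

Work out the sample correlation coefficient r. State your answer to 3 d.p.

0.247

r = (nΣXY − ΣXΣY) / √[(nΣX² − (ΣX)²)(nΣY² − (ΣY)²)]
Numerator: 7×2439.25 − 186×89.4 = 446.35
Denominator: √[(37955.68 − 34596)(8964.2 − 7992.36)] = √[3359.68 × 971.84] = 1806.9509
r = 446.35 / 1806.9509 ≈ 0.247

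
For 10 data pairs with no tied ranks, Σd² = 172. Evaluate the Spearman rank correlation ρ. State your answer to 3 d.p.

ρ = 1 − 6Σd² / [n(n²−1)] = 1 − 6×172 / (10×99)
  = 1 − 1032/990 = 1 − 1.0424 ≈ -0.042

-0.042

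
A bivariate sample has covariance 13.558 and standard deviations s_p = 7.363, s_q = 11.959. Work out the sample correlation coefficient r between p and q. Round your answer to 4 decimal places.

0.1540

r = Cov(p,q) / (s_p · s_q) = 13.558 / (7.363 × 11.959)
  = 13.558 / 88.0541 ≈ 0.1540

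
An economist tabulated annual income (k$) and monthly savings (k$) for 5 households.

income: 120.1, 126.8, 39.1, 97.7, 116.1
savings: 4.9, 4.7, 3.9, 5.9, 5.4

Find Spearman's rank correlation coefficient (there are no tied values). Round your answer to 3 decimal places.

0.000

Rank income: 4, 5, 1, 2, 3
Rank savings: 3, 2, 1, 5, 4
d = rank(income) − rank(savings): 1, 3, 0, -3, -1; Σd² = 20
ρ = 1 − 6Σd² / [n(n²−1)] = 1 − 6×20 / (5×24) = 1 − 120/120 ≈ 0.000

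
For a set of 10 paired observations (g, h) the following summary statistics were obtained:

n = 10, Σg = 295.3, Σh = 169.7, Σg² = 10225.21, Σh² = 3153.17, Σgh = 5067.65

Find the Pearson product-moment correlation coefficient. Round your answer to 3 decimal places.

r = (nΣgh − ΣgΣh) / √[(nΣg² − (Σg)²)(nΣh² − (Σh)²)]
Numerator: 10×5067.65 − 295.3×169.7 = 564.09
Denominator: √[(102252.1 − 87202.09)(31531.7 − 28798.09)] = √[15050.01 × 2733.61] = 6414.1140
r = 564.09 / 6414.1140 ≈ 0.088

0.088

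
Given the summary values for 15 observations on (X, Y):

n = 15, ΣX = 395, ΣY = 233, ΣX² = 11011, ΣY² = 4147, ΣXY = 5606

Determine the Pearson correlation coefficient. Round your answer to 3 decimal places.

-0.934

r = (nΣXY − ΣXΣY) / √[(nΣX² − (ΣX)²)(nΣY² − (ΣY)²)]
Numerator: 15×5606 − 395×233 = -7945
Denominator: √[(165165 − 156025)(62205 − 54289)] = √[9140 × 7916] = 8506.0120
r = -7945 / 8506.0120 ≈ -0.934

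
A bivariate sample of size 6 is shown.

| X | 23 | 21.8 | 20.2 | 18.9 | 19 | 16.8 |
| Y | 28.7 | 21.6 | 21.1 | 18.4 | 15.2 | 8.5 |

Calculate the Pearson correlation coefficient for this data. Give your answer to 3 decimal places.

n = 6, ΣX = 119.7, ΣY = 113.5, ΣX² = 2412.73, ΣY² = 2377.31, ΣXY = 2336.56
nΣXY − ΣXΣY = 14019.36 − 13585.95 = 433.41
nΣX² − (ΣX)² = 14476.38 − 14328.09 = 148.29; nΣY² − (ΣY)² = 14263.86 − 12882.25 = 1381.61
r = 433.41 / √(148.29 × 1381.61) = 433.41 / 452.6356 ≈ 0.958

0.958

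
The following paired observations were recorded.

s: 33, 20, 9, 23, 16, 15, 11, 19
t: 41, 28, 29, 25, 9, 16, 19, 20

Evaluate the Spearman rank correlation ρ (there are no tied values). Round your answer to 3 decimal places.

0.381

Rank s: 8, 6, 1, 7, 4, 3, 2, 5
Rank t: 8, 6, 7, 5, 1, 2, 3, 4
d = rank(s) − rank(t): 0, 0, -6, 2, 3, 1, -1, 1; Σd² = 52
ρ = 1 − 6Σd² / [n(n²−1)] = 1 − 6×52 / (8×63) = 1 − 312/504 ≈ 0.381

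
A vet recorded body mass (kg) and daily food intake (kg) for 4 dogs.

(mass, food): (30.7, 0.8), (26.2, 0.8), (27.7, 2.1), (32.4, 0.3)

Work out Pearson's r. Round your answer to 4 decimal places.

n = 4, Σx = 117, Σy = 4, Σx² = 3445.98, Σy² = 5.78, Σxy = 113.41
nΣxy − ΣxΣy = 453.64 − 468 = -14.36
nΣx² − (Σx)² = 13783.92 − 13689 = 94.92; nΣy² − (Σy)² = 23.12 − 16 = 7.12
r = -14.36 / √(94.92 × 7.12) = -14.36 / 25.9967 ≈ -0.5524

-0.5524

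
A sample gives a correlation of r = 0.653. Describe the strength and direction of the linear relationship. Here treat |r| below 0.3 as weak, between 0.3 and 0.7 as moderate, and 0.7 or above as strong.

moderate positive

r = 0.653 > 0 so the relationship is positive.
|r| = 0.653, which falls in the moderate range.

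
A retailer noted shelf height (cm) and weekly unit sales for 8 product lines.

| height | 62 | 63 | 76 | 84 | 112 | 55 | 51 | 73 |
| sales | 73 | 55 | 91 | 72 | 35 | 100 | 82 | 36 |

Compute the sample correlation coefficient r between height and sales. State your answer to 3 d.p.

n = 8, Σx = 576, Σy = 544, Σx² = 44144, Σy² = 41064, Σxy = 37185
nΣxy − ΣxΣy = 297480 − 313344 = -15864
nΣx² − (Σx)² = 353152 − 331776 = 21376; nΣy² − (Σy)² = 328512 − 295936 = 32576
r = -15864 / √(21376 × 32576) = -15864 / 26388.3417 ≈ -0.601

-0.601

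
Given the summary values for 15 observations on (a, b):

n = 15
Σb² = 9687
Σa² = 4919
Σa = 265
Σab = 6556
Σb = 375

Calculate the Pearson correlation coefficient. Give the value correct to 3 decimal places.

-0.254

r = (nΣab − ΣaΣb) / √[(nΣa² − (Σa)²)(nΣb² − (Σb)²)]
Numerator: 15×6556 − 265×375 = -1035
Denominator: √[(73785 − 70225)(145305 − 140625)] = √[3560 × 4680] = 4081.7643
r = -1035 / 4081.7643 ≈ -0.254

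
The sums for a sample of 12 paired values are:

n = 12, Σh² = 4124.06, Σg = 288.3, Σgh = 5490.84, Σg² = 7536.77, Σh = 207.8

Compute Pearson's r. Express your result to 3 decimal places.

r = (nΣgh − ΣgΣh) / √[(nΣg² − (Σg)²)(nΣh² − (Σh)²)]
Numerator: 12×5490.84 − 288.3×207.8 = 5981.34
Denominator: √[(90441.24 − 83116.89)(49488.72 − 43180.84)] = √[7324.35 × 6307.88] = 6797.1406
r = 5981.34 / 6797.1406 ≈ 0.880

0.880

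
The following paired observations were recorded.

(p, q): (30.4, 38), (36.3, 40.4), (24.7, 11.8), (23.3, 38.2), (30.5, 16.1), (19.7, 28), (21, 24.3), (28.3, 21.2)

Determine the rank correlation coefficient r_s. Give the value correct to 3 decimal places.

Rank p: 6, 8, 4, 3, 7, 1, 2, 5
Rank q: 6, 8, 1, 7, 2, 5, 4, 3
d = rank(p) − rank(q): 0, 0, 3, -4, 5, -4, -2, 2; Σd² = 74
ρ = 1 − 6Σd² / [n(n²−1)] = 1 − 6×74 / (8×63) = 1 − 444/504 ≈ 0.119

0.119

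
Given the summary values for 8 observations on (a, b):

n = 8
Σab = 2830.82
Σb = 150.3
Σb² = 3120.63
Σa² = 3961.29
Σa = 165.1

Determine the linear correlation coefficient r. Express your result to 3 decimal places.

r = (nΣab − ΣaΣb) / √[(nΣa² − (Σa)²)(nΣb² − (Σb)²)]
Numerator: 8×2830.82 − 165.1×150.3 = -2167.97
Denominator: √[(31690.32 − 27258.01)(24965.04 − 22590.09)] = √[4432.31 × 2374.95] = 3244.4591
r = -2167.97 / 3244.4591 ≈ -0.668

-0.668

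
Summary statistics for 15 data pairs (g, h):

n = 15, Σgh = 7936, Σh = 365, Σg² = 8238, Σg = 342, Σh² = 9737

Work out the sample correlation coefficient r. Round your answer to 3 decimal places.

r = (nΣgh − ΣgΣh) / √[(nΣg² − (Σg)²)(nΣh² − (Σh)²)]
Numerator: 15×7936 − 342×365 = -5790
Denominator: √[(123570 − 116964)(146055 − 133225)] = √[6606 × 12830] = 9206.2468
r = -5790 / 9206.2468 ≈ -0.629

-0.629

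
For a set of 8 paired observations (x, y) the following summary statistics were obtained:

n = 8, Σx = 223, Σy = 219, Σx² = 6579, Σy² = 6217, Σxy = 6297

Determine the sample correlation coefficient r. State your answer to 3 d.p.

0.678

r = (nΣxy − ΣxΣy) / √[(nΣx² − (Σx)²)(nΣy² − (Σy)²)]
Numerator: 8×6297 − 223×219 = 1539
Denominator: √[(52632 − 49729)(49736 − 47961)] = √[2903 × 1775] = 2269.9835
r = 1539 / 2269.9835 ≈ 0.678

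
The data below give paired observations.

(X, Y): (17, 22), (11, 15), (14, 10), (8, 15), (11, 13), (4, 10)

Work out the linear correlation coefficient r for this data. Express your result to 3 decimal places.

n = 6, ΣX = 65, ΣY = 85, ΣX² = 807, ΣY² = 1303, ΣXY = 982
nΣXY − ΣXΣY = 5892 − 5525 = 367
nΣX² − (ΣX)² = 4842 − 4225 = 617; nΣY² − (ΣY)² = 7818 − 7225 = 593
r = 367 / √(617 × 593) = 367 / 604.8810 ≈ 0.607

0.607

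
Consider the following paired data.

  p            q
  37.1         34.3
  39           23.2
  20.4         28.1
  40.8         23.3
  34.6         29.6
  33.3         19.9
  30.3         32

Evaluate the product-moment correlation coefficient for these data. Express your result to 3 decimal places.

n = 7, Σp = 235.5, Σq = 190.4, Σp² = 8202.35, Σq² = 5343.4, Σpq = 6357.64
nΣpq − ΣpΣq = 44503.48 − 44839.2 = -335.72
nΣp² − (Σp)² = 57416.45 − 55460.25 = 1956.2; nΣq² − (Σq)² = 37403.8 − 36252.16 = 1151.64
r = -335.72 / √(1956.2 × 1151.64) = -335.72 / 1500.9458 ≈ -0.224

-0.224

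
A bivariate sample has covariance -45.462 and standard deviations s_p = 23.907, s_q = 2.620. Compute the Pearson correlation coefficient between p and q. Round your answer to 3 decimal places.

-0.726

r = Cov(p,q) / (s_p · s_q) = -45.462 / (23.907 × 2.620)
  = -45.462 / 62.6363 ≈ -0.726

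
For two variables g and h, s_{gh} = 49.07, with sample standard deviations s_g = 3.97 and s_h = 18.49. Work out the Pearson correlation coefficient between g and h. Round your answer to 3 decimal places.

0.668

r = Cov(g,h) / (s_g · s_h) = 49.07 / (3.97 × 18.49)
  = 49.07 / 73.4053 ≈ 0.668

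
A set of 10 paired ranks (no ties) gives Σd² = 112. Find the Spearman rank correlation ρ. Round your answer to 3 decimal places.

0.321

ρ = 1 − 6Σd² / [n(n²−1)] = 1 − 6×112 / (10×99)
  = 1 − 672/990 = 1 − 0.6788 ≈ 0.321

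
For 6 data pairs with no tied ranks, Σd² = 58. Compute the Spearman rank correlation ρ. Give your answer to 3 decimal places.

-0.657

ρ = 1 − 6Σd² / [n(n²−1)] = 1 − 6×58 / (6×35)
  = 1 − 348/210 = 1 − 1.6571 ≈ -0.657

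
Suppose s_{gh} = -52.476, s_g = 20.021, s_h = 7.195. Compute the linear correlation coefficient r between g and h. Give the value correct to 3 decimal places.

r = Cov(g,h) / (s_g · s_h) = -52.476 / (20.021 × 7.195)
  = -52.476 / 144.0511 ≈ -0.364

-0.364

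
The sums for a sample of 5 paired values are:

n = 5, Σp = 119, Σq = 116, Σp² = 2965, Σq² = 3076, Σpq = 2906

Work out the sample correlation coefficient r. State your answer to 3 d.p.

0.642

r = (nΣpq − ΣpΣq) / √[(nΣp² − (Σp)²)(nΣq² − (Σq)²)]
Numerator: 5×2906 − 119×116 = 726
Denominator: √[(14825 − 14161)(15380 − 13456)] = √[664 × 1924] = 1130.2814
r = 726 / 1130.2814 ≈ 0.642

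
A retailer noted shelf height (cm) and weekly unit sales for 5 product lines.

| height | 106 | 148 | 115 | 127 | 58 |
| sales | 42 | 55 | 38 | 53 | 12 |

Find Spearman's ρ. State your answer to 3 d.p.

0.900

Rank height: 2, 5, 3, 4, 1
Rank sales: 3, 5, 2, 4, 1
d = rank(height) − rank(sales): -1, 0, 1, 0, 0; Σd² = 2
ρ = 1 − 6Σd² / [n(n²−1)] = 1 − 6×2 / (5×24) = 1 − 12/120 ≈ 0.900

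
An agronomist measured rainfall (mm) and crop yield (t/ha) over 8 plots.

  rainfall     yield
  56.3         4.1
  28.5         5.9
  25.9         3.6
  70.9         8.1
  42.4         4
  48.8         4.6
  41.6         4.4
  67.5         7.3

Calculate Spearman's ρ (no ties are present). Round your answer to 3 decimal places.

0.643

Rank rainfall: 6, 2, 1, 8, 4, 5, 3, 7
Rank yield: 3, 6, 1, 8, 2, 5, 4, 7
d = rank(rainfall) − rank(yield): 3, -4, 0, 0, 2, 0, -1, 0; Σd² = 30
ρ = 1 − 6Σd² / [n(n²−1)] = 1 − 6×30 / (8×63) = 1 − 180/504 ≈ 0.643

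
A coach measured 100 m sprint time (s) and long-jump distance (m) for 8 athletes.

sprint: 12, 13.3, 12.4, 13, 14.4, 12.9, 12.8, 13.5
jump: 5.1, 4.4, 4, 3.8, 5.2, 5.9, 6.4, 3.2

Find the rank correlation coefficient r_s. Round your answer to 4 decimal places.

Rank sprint: 1, 6, 2, 5, 8, 4, 3, 7
Rank jump: 5, 4, 3, 2, 6, 7, 8, 1
d = rank(sprint) − rank(jump): -4, 2, -1, 3, 2, -3, -5, 6; Σd² = 104
ρ = 1 − 6Σd² / [n(n²−1)] = 1 − 6×104 / (8×63) = 1 − 624/504 ≈ -0.2381

-0.2381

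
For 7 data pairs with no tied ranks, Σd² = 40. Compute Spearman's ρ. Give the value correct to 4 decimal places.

ρ = 1 − 6Σd² / [n(n²−1)] = 1 − 6×40 / (7×48)
  = 1 − 240/336 = 1 − 0.71429 ≈ 0.2857

0.2857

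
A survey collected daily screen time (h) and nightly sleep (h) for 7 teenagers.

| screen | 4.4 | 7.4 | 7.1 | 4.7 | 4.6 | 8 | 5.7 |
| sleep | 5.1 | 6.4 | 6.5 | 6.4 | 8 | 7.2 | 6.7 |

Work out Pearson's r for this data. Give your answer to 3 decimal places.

n = 7, Σx = 41.9, Σy = 46.3, Σx² = 264.27, Σy² = 310.91, Σxy = 278.62
nΣxy − ΣxΣy = 1950.34 − 1939.97 = 10.37
nΣx² − (Σx)² = 1849.89 − 1755.61 = 94.28; nΣy² − (Σy)² = 2176.37 − 2143.69 = 32.68
r = 10.37 / √(94.28 × 32.68) = 10.37 / 55.5074 ≈ 0.187

0.187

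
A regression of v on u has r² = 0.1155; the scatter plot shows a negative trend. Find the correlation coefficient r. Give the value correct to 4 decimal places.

|r| = √0.1155 = 0.3399
The association is negative, so r = −0.3399.

-0.3399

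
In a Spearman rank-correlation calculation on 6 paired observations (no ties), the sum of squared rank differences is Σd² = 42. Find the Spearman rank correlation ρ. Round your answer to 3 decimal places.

ρ = 1 − 6Σd² / [n(n²−1)] = 1 − 6×42 / (6×35)
  = 1 − 252/210 = 1 − 1.2000 ≈ -0.200

-0.200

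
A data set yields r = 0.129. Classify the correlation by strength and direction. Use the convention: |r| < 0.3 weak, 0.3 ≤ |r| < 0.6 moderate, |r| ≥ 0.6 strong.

r = 0.129 > 0 so the relationship is positive.
|r| = 0.129, which falls in the weak range.

weak positive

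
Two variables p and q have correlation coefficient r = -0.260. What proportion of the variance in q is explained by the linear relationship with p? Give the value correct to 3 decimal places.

0.068

r² = (-0.260)² = 0.068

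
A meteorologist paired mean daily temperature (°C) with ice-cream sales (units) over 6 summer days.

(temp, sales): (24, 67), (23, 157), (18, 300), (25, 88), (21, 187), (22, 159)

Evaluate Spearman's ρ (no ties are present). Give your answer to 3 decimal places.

Rank temp: 5, 4, 1, 6, 2, 3
Rank sales: 1, 3, 6, 2, 5, 4
d = rank(temp) − rank(sales): 4, 1, -5, 4, -3, -1; Σd² = 68
ρ = 1 − 6Σd² / [n(n²−1)] = 1 − 6×68 / (6×35) = 1 − 408/210 ≈ -0.943

-0.943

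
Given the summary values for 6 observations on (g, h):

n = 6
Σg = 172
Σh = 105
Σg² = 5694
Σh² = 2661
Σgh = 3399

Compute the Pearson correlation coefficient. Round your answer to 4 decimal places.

r = (nΣgh − ΣgΣh) / √[(nΣg² − (Σg)²)(nΣh² − (Σh)²)]
Numerator: 6×3399 − 172×105 = 2334
Denominator: √[(34164 − 29584)(15966 − 11025)] = √[4580 × 4941] = 4757.0768
r = 2334 / 4757.0768 ≈ 0.4906

0.4906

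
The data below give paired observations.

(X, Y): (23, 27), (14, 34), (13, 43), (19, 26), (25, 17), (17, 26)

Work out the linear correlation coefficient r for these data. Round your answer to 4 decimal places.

-0.8681

n = 6, ΣX = 111, ΣY = 173, ΣX² = 2169, ΣY² = 5375, ΣXY = 3017
nΣXY − ΣXΣY = 18102 − 19203 = -1101
nΣX² − (ΣX)² = 13014 − 12321 = 693; nΣY² − (ΣY)² = 32250 − 29929 = 2321
r = -1101 / √(693 × 2321) = -1101 / 1268.2480 ≈ -0.8681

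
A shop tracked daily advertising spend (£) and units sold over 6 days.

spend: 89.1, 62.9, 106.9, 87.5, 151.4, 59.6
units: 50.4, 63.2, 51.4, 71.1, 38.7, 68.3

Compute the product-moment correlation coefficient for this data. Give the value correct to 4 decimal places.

n = 6, Σx = 557.4, Σy = 343.1, Σx² = 57453.2, Σy² = 20394.15, Σxy = 30111.69
nΣxy − ΣxΣy = 180670.14 − 191243.94 = -10573.8
nΣx² − (Σx)² = 344719.2 − 310694.76 = 34024.44; nΣy² − (Σy)² = 122364.9 − 117717.61 = 4647.29
r = -10573.8 / √(34024.44 × 4647.29) = -10573.8 / 12574.6348 ≈ -0.8409

-0.8409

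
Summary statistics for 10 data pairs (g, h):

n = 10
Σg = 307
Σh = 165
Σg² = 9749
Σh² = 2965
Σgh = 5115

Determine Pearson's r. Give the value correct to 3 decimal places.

0.177

r = (nΣgh − ΣgΣh) / √[(nΣg² − (Σg)²)(nΣh² − (Σh)²)]
Numerator: 10×5115 − 307×165 = 495
Denominator: √[(97490 − 94249)(29650 − 27225)] = √[3241 × 2425] = 2803.4666
r = 495 / 2803.4666 ≈ 0.177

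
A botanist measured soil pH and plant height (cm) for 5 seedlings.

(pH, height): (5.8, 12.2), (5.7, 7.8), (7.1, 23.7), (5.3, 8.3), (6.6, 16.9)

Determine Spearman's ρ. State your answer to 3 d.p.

0.900

Rank pH: 3, 2, 5, 1, 4
Rank height: 3, 1, 5, 2, 4
d = rank(pH) − rank(height): 0, 1, 0, -1, 0; Σd² = 2
ρ = 1 − 6Σd² / [n(n²−1)] = 1 − 6×2 / (5×24) = 1 − 12/120 ≈ 0.900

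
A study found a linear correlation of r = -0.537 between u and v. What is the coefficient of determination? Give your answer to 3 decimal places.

r² = (-0.537)² = 0.288

0.288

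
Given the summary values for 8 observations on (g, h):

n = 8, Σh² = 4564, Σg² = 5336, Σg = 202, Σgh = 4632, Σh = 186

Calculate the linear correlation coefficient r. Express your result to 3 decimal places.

r = (nΣgh − ΣgΣh) / √[(nΣg² − (Σg)²)(nΣh² − (Σh)²)]
Numerator: 8×4632 − 202×186 = -516
Denominator: √[(42688 − 40804)(36512 − 34596)] = √[1884 × 1916] = 1899.9326
r = -516 / 1899.9326 ≈ -0.272

-0.272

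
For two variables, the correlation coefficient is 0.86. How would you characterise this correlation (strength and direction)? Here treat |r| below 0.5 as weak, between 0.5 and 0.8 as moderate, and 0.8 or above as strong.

r = 0.86 > 0 so the relationship is positive.
|r| = 0.86, which falls in the strong range.

strong positive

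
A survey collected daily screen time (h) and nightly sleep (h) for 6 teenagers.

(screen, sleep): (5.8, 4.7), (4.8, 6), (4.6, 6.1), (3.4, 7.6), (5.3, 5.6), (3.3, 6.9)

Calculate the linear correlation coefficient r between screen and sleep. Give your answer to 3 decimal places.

n = 6, Σx = 27.2, Σy = 36.9, Σx² = 128.38, Σy² = 232.03, Σxy = 162.41
nΣxy − ΣxΣy = 974.46 − 1003.68 = -29.22
nΣx² − (Σx)² = 770.28 − 739.84 = 30.44; nΣy² − (Σy)² = 1392.18 − 1361.61 = 30.57
r = -29.22 / √(30.44 × 30.57) = -29.22 / 30.5049 ≈ -0.958

-0.958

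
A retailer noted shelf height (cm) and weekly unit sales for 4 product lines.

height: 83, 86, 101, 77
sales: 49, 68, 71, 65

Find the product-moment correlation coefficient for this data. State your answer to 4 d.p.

n = 4, Σx = 347, Σy = 253, Σx² = 30415, Σy² = 16291, Σxy = 22091
nΣxy − ΣxΣy = 88364 − 87791 = 573
nΣx² − (Σx)² = 121660 − 120409 = 1251; nΣy² − (Σy)² = 65164 − 64009 = 1155
r = 573 / √(1251 × 1155) = 573 / 1202.0420 ≈ 0.4767

0.4767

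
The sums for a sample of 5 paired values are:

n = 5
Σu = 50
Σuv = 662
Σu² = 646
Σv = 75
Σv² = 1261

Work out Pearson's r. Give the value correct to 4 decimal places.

r = (nΣuv − ΣuΣv) / √[(nΣu² − (Σu)²)(nΣv² − (Σv)²)]
Numerator: 5×662 − 50×75 = -440
Denominator: √[(3230 − 2500)(6305 − 5625)] = √[730 × 680] = 704.5566
r = -440 / 704.5566 ≈ -0.6245

-0.6245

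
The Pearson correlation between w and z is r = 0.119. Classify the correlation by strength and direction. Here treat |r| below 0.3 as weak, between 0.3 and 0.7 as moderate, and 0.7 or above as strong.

weak positive

r = 0.119 > 0 so the relationship is positive.
|r| = 0.119, which falls in the weak range.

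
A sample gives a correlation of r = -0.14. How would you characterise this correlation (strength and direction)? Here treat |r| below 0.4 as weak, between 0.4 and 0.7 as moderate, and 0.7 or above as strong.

weak negative

r = -0.14 < 0 so the relationship is negative.
|r| = 0.14, which falls in the weak range.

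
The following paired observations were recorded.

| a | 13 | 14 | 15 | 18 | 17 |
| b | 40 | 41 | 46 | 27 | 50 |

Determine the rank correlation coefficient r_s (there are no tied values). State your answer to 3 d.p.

Rank a: 1, 2, 3, 5, 4
Rank b: 2, 3, 4, 1, 5
d = rank(a) − rank(b): -1, -1, -1, 4, -1; Σd² = 20
ρ = 1 − 6Σd² / [n(n²−1)] = 1 − 6×20 / (5×24) = 1 − 120/120 ≈ 0.000

0.000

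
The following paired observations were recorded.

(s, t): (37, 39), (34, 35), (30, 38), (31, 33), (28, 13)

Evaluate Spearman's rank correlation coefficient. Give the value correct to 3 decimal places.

0.700

Rank s: 5, 4, 2, 3, 1
Rank t: 5, 3, 4, 2, 1
d = rank(s) − rank(t): 0, 1, -2, 1, 0; Σd² = 6
ρ = 1 − 6Σd² / [n(n²−1)] = 1 − 6×6 / (5×24) = 1 − 36/120 ≈ 0.700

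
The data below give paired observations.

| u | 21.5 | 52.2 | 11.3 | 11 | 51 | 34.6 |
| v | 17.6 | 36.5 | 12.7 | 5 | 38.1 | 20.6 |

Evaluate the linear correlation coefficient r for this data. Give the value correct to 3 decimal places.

0.969

n = 6, Σu = 181.6, Σv = 130.5, Σu² = 7233.94, Σv² = 3704.27, Σuv = 5138.07
nΣuv − ΣuΣv = 30828.42 − 23698.8 = 7129.62
nΣu² − (Σu)² = 43403.64 − 32978.56 = 10425.08; nΣv² − (Σv)² = 22225.62 − 17030.25 = 5195.37
r = 7129.62 / √(10425.08 × 5195.37) = 7129.62 / 7359.4937 ≈ 0.969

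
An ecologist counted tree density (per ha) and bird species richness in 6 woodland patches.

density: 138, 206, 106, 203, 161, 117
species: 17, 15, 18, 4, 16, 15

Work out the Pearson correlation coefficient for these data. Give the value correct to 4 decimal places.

-0.6444

n = 6, Σx = 931, Σy = 85, Σx² = 153535, Σy² = 1335, Σxy = 12487
nΣxy − ΣxΣy = 74922 − 79135 = -4213
nΣx² − (Σx)² = 921210 − 866761 = 54449; nΣy² − (Σy)² = 8010 − 7225 = 785
r = -4213 / √(54449 × 785) = -4213 / 6537.7722 ≈ -0.6444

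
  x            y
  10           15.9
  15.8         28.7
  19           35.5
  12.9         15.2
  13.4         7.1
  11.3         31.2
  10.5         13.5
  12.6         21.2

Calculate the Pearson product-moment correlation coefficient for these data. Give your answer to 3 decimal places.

n = 8, Σx = 105.5, Σy = 168.3, Σx² = 1453.31, Σy² = 4223.33, Σxy = 2339.61
nΣxy − ΣxΣy = 18716.88 − 17755.65 = 961.23
nΣx² − (Σx)² = 11626.48 − 11130.25 = 496.23; nΣy² − (Σy)² = 33786.64 − 28324.89 = 5461.75
r = 961.23 / √(496.23 × 5461.75) = 961.23 / 1646.2941 ≈ 0.584

0.584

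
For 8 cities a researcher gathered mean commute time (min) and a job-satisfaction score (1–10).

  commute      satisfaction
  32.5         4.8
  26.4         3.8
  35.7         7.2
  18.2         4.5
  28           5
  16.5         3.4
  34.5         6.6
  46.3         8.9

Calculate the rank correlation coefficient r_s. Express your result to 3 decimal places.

0.952

Rank commute: 5, 3, 7, 2, 4, 1, 6, 8
Rank satisfaction: 4, 2, 7, 3, 5, 1, 6, 8
d = rank(commute) − rank(satisfaction): 1, 1, 0, -1, -1, 0, 0, 0; Σd² = 4
ρ = 1 − 6Σd² / [n(n²−1)] = 1 − 6×4 / (8×63) = 1 − 24/504 ≈ 0.952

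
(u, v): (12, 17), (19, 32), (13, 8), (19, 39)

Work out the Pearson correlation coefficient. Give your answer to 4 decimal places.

n = 4, Σu = 63, Σv = 96, Σu² = 1035, Σv² = 2898, Σuv = 1657
nΣuv − ΣuΣv = 6628 − 6048 = 580
nΣu² − (Σu)² = 4140 − 3969 = 171; nΣv² − (Σv)² = 11592 − 9216 = 2376
r = 580 / √(171 × 2376) = 580 / 637.4135 ≈ 0.9099

0.9099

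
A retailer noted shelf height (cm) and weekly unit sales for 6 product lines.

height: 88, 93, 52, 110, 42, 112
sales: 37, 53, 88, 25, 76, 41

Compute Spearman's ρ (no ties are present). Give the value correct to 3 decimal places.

-0.657

Rank height: 3, 4, 2, 5, 1, 6
Rank sales: 2, 4, 6, 1, 5, 3
d = rank(height) − rank(sales): 1, 0, -4, 4, -4, 3; Σd² = 58
ρ = 1 − 6Σd² / [n(n²−1)] = 1 − 6×58 / (6×35) = 1 − 348/210 ≈ -0.657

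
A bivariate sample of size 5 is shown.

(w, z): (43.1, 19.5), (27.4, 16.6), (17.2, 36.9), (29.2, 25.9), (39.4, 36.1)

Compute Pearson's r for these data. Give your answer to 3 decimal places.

-0.291

n = 5, Σw = 156.3, Σz = 135, Σw² = 5309.21, Σz² = 3991.44, Σwz = 4108.59
nΣwz − ΣwΣz = 20542.95 − 21100.5 = -557.55
nΣw² − (Σw)² = 26546.05 − 24429.69 = 2116.36; nΣz² − (Σz)² = 19957.2 − 18225 = 1732.2
r = -557.55 / √(2116.36 × 1732.2) = -557.55 / 1914.6694 ≈ -0.291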